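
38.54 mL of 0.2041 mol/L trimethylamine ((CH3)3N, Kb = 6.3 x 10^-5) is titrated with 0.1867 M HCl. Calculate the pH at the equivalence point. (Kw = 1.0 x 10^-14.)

n((CH3)3N) = 0.2041 x 0.03854 = 0.007866 mol; V(HCl) at equivalence = 0.007866/0.1867 = 0.04213 L.
At equivalence the base is fully converted to (CH3)3NH+; total volume = 0.08067 L, so [(CH3)3NH+] = 0.007866/0.08067 = 0.09751 M.
Ka((CH3)3NH+) = Kw/Kb = 1.0e-14 / 6.3 x 10^-5 = 1.59e-10.
[H^+] = sqrt(Ka x [(CH3)3NH+]) = sqrt(1.59e-10 x 0.09751) = 3.93e-6 M.
pH = -log(3.93e-6) = 5.41.

5.41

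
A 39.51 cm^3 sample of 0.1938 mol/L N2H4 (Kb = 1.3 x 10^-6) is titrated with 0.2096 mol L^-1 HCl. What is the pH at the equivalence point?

n(N2H4) = 0.1938 x 0.03951 = 0.007657 mol; V(HCl) at equivalence = 0.007657/0.2096 = 0.03653 L.
At equivalence the base is fully converted to N2H5+; total volume = 0.07604 L, so [N2H5+] = 0.007657/0.07604 = 0.1007 M.
Ka(N2H5+) = Kw/Kb = 1.0e-14 / 1.3 x 10^-6 = 7.69e-9.
[H^+] = sqrt(Ka x [N2H5+]) = sqrt(7.69e-9 x 0.1007) = 2.78e-5 M.
pH = -log(2.78e-5) = 4.56.

4.56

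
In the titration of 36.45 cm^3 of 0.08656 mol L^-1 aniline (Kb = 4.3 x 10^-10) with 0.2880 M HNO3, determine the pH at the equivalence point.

2.91

n(C6H5NH2) = 0.08656 x 0.03645 = 0.003155 mol; V(HNO3) at equivalence = 0.003155/0.2880 = 0.01096 L.
At equivalence the base is fully converted to C6H5NH3+; total volume = 0.04741 L, so [C6H5NH3+] = 0.003155/0.04741 = 0.06656 M.
Ka(C6H5NH3+) = Kw/Kb = 1.0e-14 / 4.3 x 10^-10 = 2.33e-5.
[H^+] = sqrt(Ka x [C6H5NH3+]) = sqrt(2.33e-5 x 0.06656) = 0.00124 M.
pH = -log(0.00124) = 2.91.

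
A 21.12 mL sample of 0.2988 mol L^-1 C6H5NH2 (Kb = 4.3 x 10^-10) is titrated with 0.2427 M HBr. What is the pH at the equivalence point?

2.75

n(C6H5NH2) = 0.2988 x 0.02112 = 0.006311 mol; V(HBr) at equivalence = 0.006311/0.2427 = 0.02600 L.
At equivalence the base is fully converted to C6H5NH3+; total volume = 0.04712 L, so [C6H5NH3+] = 0.006311/0.04712 = 0.1339 M.
Ka(C6H5NH3+) = Kw/Kb = 1.0e-14 / 4.3 x 10^-10 = 2.33e-5.
[H^+] = sqrt(Ka x [C6H5NH3+]) = sqrt(2.33e-5 x 0.1339) = 0.00176 M.
pH = -log(0.00176) = 2.75.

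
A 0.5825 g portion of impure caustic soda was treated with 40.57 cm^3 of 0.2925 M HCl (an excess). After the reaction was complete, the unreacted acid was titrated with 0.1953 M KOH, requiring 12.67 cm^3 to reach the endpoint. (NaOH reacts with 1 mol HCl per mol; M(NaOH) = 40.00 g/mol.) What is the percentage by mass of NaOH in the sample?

64.5%

Total n(HCl) added = 0.2925 x 0.04057 = 0.01187 mol.
n(KOH) used = 0.1953 x 0.01267 = 0.002474 mol, which equals the excess n(HCl).
So n(HCl) consumed by the sample = 0.01187 - 0.002474 = 0.009392 mol.
n(NaOH) = 0.009392 / 1 = 0.009392 mol.
mass NaOH = 0.009392 x 40.00 = 0.3757 g, so %NaOH = 0.3757/0.5825 x 100 = 64.5%.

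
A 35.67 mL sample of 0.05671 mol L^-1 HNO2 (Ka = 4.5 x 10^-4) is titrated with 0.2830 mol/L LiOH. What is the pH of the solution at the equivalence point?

n(HNO2) = 0.05671 x 0.03567 = 0.002023 mol; V(LiOH) at equivalence = 0.002023/0.2830 = 0.007148 L.
At equivalence all the acid is converted to NO2-; total volume = 0.03567 + 0.007148 = 0.04282 L, so [NO2-] = 0.002023/0.04282 = 0.04724 M.
Kb = Kw/Ka = 1.0e-14 / 4.5 x 10^-4 = 2.22e-11.
[OH^-] = sqrt(Kb x [NO2-]) = sqrt(2.22e-11 x 0.04724) = 1.02e-6 M.
pOH = 5.99, so pH = 14.00 - 5.99 = 8.01.

8.01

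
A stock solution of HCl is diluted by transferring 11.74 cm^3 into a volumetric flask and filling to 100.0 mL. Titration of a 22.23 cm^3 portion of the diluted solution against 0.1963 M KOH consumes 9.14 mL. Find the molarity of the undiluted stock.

n(KOH) = 0.1963 x 0.009140 = 0.001794 mol.
n(HCl) in the aliquot = 0.001794 mol.
[diluted HCl] = 0.001794 / 0.02223 = 0.08071 M.
Dilution factor = 100.0/11.74 = 8.518, so [stock] = 0.08071 x 8.518 = 0.687 M.

0.687 M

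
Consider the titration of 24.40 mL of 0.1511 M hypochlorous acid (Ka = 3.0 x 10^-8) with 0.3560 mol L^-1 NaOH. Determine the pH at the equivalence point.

10.27

n(HClO) = 0.1511 x 0.02440 = 0.003687 mol; V(NaOH) at equivalence = 0.003687/0.3560 = 0.01036 L.
At equivalence all the acid is converted to ClO-; total volume = 0.02440 + 0.01036 = 0.03476 L, so [ClO-] = 0.003687/0.03476 = 0.1061 M.
Kb = Kw/Ka = 1.0e-14 / 3.0 x 10^-8 = 3.33e-7.
[OH^-] = sqrt(Kb x [ClO-]) = sqrt(3.33e-7 x 0.1061) = 0.000188 M.
pOH = 3.73, so pH = 14.00 - 3.73 = 10.27.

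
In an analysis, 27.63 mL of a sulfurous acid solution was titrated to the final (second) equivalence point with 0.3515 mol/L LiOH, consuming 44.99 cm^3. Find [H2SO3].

n(LiOH) = 0.3515 x 0.04499 = 0.01581 mol.
At the final (second) equivalence point, 2 mol OH^- react per mol H2SO3, so n(H2SO3) = 0.01581 / 2 = 0.007907 mol.
[H2SO3] = 0.007907 / 0.02763 L = 0.286 M.

0.286 M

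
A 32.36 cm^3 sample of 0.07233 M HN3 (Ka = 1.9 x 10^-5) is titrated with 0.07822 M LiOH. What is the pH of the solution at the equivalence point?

n(HN3) = 0.07233 x 0.03236 = 0.002341 mol; V(LiOH) at equivalence = 0.002341/0.07822 = 0.02992 L.
At equivalence all the acid is converted to N3-; total volume = 0.03236 + 0.02992 = 0.06228 L, so [N3-] = 0.002341/0.06228 = 0.03758 M.
Kb = Kw/Ka = 1.0e-14 / 1.9 x 10^-5 = 5.26e-10.
[OH^-] = sqrt(Kb x [N3-]) = sqrt(5.26e-10 x 0.03758) = 4.45e-6 M.
pOH = 5.35, so pH = 14.00 - 5.35 = 8.65.

8.65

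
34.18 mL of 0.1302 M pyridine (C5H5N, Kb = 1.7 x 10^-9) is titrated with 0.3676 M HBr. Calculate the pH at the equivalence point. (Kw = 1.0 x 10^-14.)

3.12

n(C5H5N) = 0.1302 x 0.03418 = 0.004450 mol; V(HBr) at equivalence = 0.004450/0.3676 = 0.01211 L.
At equivalence the base is fully converted to C5H5NH+; total volume = 0.04629 L, so [C5H5NH+] = 0.004450/0.04629 = 0.09615 M.
Ka(C5H5NH+) = Kw/Kb = 1.0e-14 / 1.7 x 10^-9 = 5.88e-6.
[H^+] = sqrt(Ka x [C5H5NH+]) = sqrt(5.88e-6 x 0.09615) = 0.000752 M.
pH = -log(0.000752) = 3.12.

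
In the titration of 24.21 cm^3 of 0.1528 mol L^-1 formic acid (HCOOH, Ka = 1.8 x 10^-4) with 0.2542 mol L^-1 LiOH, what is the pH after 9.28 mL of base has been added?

3.99

Initial n(HCOOH) = 0.1528 x 0.02421 = 0.003699 mol.
n(LiOH) added = 0.2542 x 0.009280 = 0.002359 mol, converting that many moles of HCOOH to HCOO-.
Remaining n(HCOOH) = 0.001340 mol; n(HCOO-) = 0.002359 mol.
By Henderson-Hasselbalch, pH = pKa + log([A^-]/[HA]) = 3.74 + log(0.002359/0.001340) = 3.74 + (+0.25) = 3.99.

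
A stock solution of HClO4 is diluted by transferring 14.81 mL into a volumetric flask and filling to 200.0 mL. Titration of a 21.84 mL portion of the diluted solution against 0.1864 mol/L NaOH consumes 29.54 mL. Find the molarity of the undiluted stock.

n(NaOH) = 0.1864 x 0.02954 = 0.005506 mol.
n(HClO4) in the aliquot = 0.005506 mol.
[diluted HClO4] = 0.005506 / 0.02184 = 0.2521 M.
Dilution factor = 200.0/14.81 = 13.50, so [stock] = 0.2521 x 13.50 = 3.40 M.

3.40 M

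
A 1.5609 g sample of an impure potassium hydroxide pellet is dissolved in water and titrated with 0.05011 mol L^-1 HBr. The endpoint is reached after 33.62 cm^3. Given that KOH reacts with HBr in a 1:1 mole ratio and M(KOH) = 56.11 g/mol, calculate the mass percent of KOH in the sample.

n(HBr) = 0.05011 x 0.03362 = 0.001685 mol.
n(KOH) = 0.001685 / 1 = 0.001685 mol.
mass of KOH = 0.001685 x 56.11 = 0.09453 g.
% purity = 0.09453 / 1.5609 x 100 = 6.06%.

6.06%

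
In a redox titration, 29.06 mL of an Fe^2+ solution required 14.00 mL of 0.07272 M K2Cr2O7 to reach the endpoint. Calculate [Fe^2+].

n(K2Cr2O7) = 0.07272 x 0.01400 = 0.001018 mol.
From the balanced equation, 1 mol K2Cr2O7 reacts with 6 mol Fe^2+, so n(Fe^2+) = 0.001018 x 6/1 = 0.006108 mol.
[Fe^2+] = 0.006108 / 0.02906 L = 0.210 M.

0.210 M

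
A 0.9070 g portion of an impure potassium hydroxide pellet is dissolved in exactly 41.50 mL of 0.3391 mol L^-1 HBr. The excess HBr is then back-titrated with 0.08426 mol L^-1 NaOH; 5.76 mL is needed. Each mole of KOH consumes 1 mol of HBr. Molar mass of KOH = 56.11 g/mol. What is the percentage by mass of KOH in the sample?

84.1%

Total n(HBr) added = 0.3391 x 0.04150 = 0.01407 mol.
n(NaOH) used = 0.08426 x 0.005760 = 0.0004853 mol, which equals the excess n(HBr).
So n(HBr) consumed by the sample = 0.01407 - 0.0004853 = 0.01359 mol.
n(KOH) = 0.01359 / 1 = 0.01359 mol.
mass KOH = 0.01359 x 56.11 = 0.7624 g, so %KOH = 0.7624/0.9070 x 100 = 84.1%.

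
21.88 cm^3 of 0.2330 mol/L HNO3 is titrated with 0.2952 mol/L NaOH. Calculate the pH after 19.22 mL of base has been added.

12.15

n(acid) = 0.2330 x 0.02188 = 0.005098 mol; n(NaOH) added = 0.2952 x 0.01922 = 0.005674 mol.
Base is in excess by 0.005674 - 0.005098 = 0.0005757 mol in a total volume of 0.04110 L.
[OH^-] = 0.0005757/0.04110 = 0.01401 M, so pOH = 1.85 and pH = 14.00 - 1.85 = 12.15.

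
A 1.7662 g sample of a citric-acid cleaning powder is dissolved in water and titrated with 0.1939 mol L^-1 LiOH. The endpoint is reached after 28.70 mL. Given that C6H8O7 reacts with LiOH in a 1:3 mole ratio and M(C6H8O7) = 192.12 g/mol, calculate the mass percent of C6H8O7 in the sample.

n(LiOH) = 0.1939 x 0.02870 = 0.005565 mol.
n(C6H8O7) = 0.005565 / 3 = 0.001855 mol.
mass of C6H8O7 = 0.001855 x 192.12 = 0.3564 g.
% purity = 0.3564 / 1.7662 x 100 = 20.2%.

20.2%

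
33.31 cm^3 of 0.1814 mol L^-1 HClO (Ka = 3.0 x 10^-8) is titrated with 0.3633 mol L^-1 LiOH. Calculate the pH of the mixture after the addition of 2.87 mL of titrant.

6.84

Initial n(HClO) = 0.1814 x 0.03331 = 0.006042 mol.
n(LiOH) added = 0.3633 x 0.002870 = 0.001043 mol, converting that many moles of HClO to ClO-.
Remaining n(HClO) = 0.005000 mol; n(ClO-) = 0.001043 mol.
By Henderson-Hasselbalch, pH = pKa + log([A^-]/[HA]) = 7.52 + log(0.001043/0.005000) = 7.52 + (-0.68) = 6.84.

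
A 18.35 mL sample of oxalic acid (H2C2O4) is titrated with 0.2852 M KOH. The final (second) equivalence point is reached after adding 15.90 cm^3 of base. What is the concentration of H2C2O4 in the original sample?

n(KOH) = 0.2852 x 0.01590 = 0.004535 mol.
At the final (second) equivalence point, 2 mol OH^- react per mol H2C2O4, so n(H2C2O4) = 0.004535 / 2 = 0.002267 mol.
[H2C2O4] = 0.002267 / 0.01835 L = 0.124 M.

0.124 M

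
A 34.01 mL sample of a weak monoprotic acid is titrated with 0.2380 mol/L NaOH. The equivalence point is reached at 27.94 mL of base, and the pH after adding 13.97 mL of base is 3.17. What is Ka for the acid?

13.97 mL is half of the equivalence volume, so this is the half-equivalence point where [HA] = [A^-].
At half-equivalence pH = pKa, so pKa = 3.17.
Ka = 10^(-3.17) = 6.8 x 10^-4.

6.8 x 10^-4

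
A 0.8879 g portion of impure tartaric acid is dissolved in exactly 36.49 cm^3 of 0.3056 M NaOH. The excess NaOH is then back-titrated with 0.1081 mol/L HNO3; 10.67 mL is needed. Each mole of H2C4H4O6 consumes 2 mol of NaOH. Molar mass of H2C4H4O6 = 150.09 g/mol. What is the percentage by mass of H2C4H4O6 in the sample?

Total n(NaOH) added = 0.3056 x 0.03649 = 0.01115 mol.
n(HNO3) used = 0.1081 x 0.01067 = 0.001153 mol, which equals the excess n(NaOH).
So n(NaOH) consumed by the sample = 0.01115 - 0.001153 = 0.009998 mol.
n(H2C4H4O6) = 0.009998 / 2 = 0.004999 mol.
mass H2C4H4O6 = 0.004999 x 150.09 = 0.7503 g, so %H2C4H4O6 = 0.7503/0.8879 x 100 = 84.5%.

84.5%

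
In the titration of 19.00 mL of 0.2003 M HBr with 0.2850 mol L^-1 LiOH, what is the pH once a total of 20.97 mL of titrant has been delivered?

n(acid) = 0.2003 x 0.01900 = 0.003806 mol; n(LiOH) added = 0.2850 x 0.02097 = 0.005976 mol.
Base is in excess by 0.005976 - 0.003806 = 0.002171 mol in a total volume of 0.03997 L.
[OH^-] = 0.002171/0.03997 = 0.05431 M, so pOH = 1.27 and pH = 14.00 - 1.27 = 12.73.

12.73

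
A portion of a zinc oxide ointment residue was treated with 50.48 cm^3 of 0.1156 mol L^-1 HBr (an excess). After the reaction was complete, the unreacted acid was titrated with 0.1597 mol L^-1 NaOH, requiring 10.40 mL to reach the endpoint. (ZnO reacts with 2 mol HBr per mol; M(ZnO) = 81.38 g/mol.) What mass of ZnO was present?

0.170 g

Total n(HBr) added = 0.1156 x 0.05048 = 0.005835 mol.
n(NaOH) used = 0.1597 x 0.01040 = 0.001661 mol, which equals the excess n(HBr).
So n(HBr) consumed by the sample = 0.005835 - 0.001661 = 0.004175 mol.
n(ZnO) = 0.004175 / 2 = 0.002087 mol.
mass = 0.002087 mol x 81.38 g/mol = 0.170 g.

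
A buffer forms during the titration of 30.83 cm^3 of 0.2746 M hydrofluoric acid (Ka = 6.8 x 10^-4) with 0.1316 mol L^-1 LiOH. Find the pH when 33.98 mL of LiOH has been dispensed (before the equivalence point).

3.22

Initial n(HF) = 0.2746 x 0.03083 = 0.008466 mol.
n(LiOH) added = 0.1316 x 0.03398 = 0.004472 mol, converting that many moles of HF to F-.
Remaining n(HF) = 0.003994 mol; n(F-) = 0.004472 mol.
By Henderson-Hasselbalch, pH = pKa + log([A^-]/[HA]) = 3.17 + log(0.004472/0.003994) = 3.17 + (+0.05) = 3.22.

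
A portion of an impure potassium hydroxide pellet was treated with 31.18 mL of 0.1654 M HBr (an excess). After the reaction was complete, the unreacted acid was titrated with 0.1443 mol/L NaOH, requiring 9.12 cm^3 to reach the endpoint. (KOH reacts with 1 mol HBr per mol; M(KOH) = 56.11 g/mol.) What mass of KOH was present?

Total n(HBr) added = 0.1654 x 0.03118 = 0.005157 mol.
n(NaOH) used = 0.1443 x 0.009120 = 0.001316 mol, which equals the excess n(HBr).
So n(HBr) consumed by the sample = 0.005157 - 0.001316 = 0.003841 mol.
n(KOH) = 0.003841 / 1 = 0.003841 mol.
mass = 0.003841 mol x 56.11 g/mol = 0.216 g.

0.216 g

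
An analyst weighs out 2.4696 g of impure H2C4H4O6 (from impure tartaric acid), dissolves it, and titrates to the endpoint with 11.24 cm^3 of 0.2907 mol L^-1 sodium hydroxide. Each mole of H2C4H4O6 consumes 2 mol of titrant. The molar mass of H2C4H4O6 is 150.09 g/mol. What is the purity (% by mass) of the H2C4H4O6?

9.93%

n(NaOH) = 0.2907 x 0.01124 = 0.003267 mol.
n(H2C4H4O6) = 0.003267 / 2 = 0.001634 mol.
mass of H2C4H4O6 = 0.001634 x 150.09 = 0.2452 g.
% purity = 0.2452 / 2.4696 x 100 = 9.93%.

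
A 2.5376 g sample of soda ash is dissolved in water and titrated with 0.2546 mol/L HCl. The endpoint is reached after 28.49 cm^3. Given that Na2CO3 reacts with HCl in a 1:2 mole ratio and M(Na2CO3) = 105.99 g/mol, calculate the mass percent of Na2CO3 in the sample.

15.1%

n(HCl) = 0.2546 x 0.02849 = 0.007254 mol.
n(Na2CO3) = 0.007254 / 2 = 0.003627 mol.
mass of Na2CO3 = 0.003627 x 105.99 = 0.3844 g.
% purity = 0.3844 / 2.5376 x 100 = 15.1%.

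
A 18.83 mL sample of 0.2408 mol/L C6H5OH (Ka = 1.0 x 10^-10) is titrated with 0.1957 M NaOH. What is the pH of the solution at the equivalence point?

n(C6H5OH) = 0.2408 x 0.01883 = 0.004534 mol; V(NaOH) at equivalence = 0.004534/0.1957 = 0.02317 L.
At equivalence all the acid is converted to C6H5O-; total volume = 0.01883 + 0.02317 = 0.04200 L, so [C6H5O-] = 0.004534/0.04200 = 0.1080 M.
Kb = Kw/Ka = 1.0e-14 / 1.0 x 10^-10 = 0.000100.
[OH^-] = sqrt(Kb x [C6H5O-]) = sqrt(0.000100 x 0.1080) = 0.00329 M.
pOH = 2.48, so pH = 14.00 - 2.48 = 11.52.

11.52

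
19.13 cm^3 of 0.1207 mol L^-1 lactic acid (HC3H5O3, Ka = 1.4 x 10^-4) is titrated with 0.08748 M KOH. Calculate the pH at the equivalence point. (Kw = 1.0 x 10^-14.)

8.28

n(HC3H5O3) = 0.1207 x 0.01913 = 0.002309 mol; V(KOH) at equivalence = 0.002309/0.08748 = 0.02639 L.
At equivalence all the acid is converted to C3H5O3-; total volume = 0.01913 + 0.02639 = 0.04552 L, so [C3H5O3-] = 0.002309/0.04552 = 0.05072 M.
Kb = Kw/Ka = 1.0e-14 / 1.4 x 10^-4 = 7.14e-11.
[OH^-] = sqrt(Kb x [C3H5O3-]) = sqrt(7.14e-11 x 0.05072) = 1.90e-6 M.
pOH = 5.72, so pH = 14.00 - 5.72 = 8.28.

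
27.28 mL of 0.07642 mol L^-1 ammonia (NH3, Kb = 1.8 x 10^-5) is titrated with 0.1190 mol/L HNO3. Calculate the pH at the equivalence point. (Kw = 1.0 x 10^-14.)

n(NH3) = 0.07642 x 0.02728 = 0.002085 mol; V(HNO3) at equivalence = 0.002085/0.1190 = 0.01752 L.
At equivalence the base is fully converted to NH4+; total volume = 0.04480 L, so [NH4+] = 0.002085/0.04480 = 0.04654 M.
Ka(NH4+) = Kw/Kb = 1.0e-14 / 1.8 x 10^-5 = 5.56e-10.
[H^+] = sqrt(Ka x [NH4+]) = sqrt(5.56e-10 x 0.04654) = 5.08e-6 M.
pH = -log(5.08e-6) = 5.29.

5.29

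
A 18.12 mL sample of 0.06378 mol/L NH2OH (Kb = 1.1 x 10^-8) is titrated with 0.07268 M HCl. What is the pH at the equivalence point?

3.76

n(NH2OH) = 0.06378 x 0.01812 = 0.001156 mol; V(HCl) at equivalence = 0.001156/0.07268 = 0.01590 L.
At equivalence the base is fully converted to NH3OH+; total volume = 0.03402 L, so [NH3OH+] = 0.001156/0.03402 = 0.03397 M.
Ka(NH3OH+) = Kw/Kb = 1.0e-14 / 1.1 x 10^-8 = 9.09e-7.
[H^+] = sqrt(Ka x [NH3OH+]) = sqrt(9.09e-7 x 0.03397) = 0.000176 M.
pH = -log(0.000176) = 3.76.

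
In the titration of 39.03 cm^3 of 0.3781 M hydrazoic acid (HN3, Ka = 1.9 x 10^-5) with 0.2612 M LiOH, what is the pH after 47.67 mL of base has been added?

5.45

Initial n(HN3) = 0.3781 x 0.03903 = 0.01476 mol.
n(LiOH) added = 0.2612 x 0.04767 = 0.01245 mol, converting that many moles of HN3 to N3-.
Remaining n(HN3) = 0.002306 mol; n(N3-) = 0.01245 mol.
By Henderson-Hasselbalch, pH = pKa + log([A^-]/[HA]) = 4.72 + log(0.01245/0.002306) = 4.72 + (+0.73) = 5.45.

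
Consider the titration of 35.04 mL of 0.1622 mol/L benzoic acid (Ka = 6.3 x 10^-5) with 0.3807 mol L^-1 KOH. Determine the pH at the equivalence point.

n(C6H5COOH) = 0.1622 x 0.03504 = 0.005683 mol; V(KOH) at equivalence = 0.005683/0.3807 = 0.01493 L.
At equivalence all the acid is converted to C6H5COO-; total volume = 0.03504 + 0.01493 = 0.04997 L, so [C6H5COO-] = 0.005683/0.04997 = 0.1137 M.
Kb = Kw/Ka = 1.0e-14 / 6.3 x 10^-5 = 1.59e-10.
[OH^-] = sqrt(Kb x [C6H5COO-]) = sqrt(1.59e-10 x 0.1137) = 4.25e-6 M.
pOH = 5.37, so pH = 14.00 - 5.37 = 8.63.

8.63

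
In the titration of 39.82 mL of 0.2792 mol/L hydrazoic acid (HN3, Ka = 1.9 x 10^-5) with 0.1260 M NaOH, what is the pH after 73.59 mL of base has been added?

Initial n(HN3) = 0.2792 x 0.03982 = 0.01112 mol.
n(NaOH) added = 0.1260 x 0.07359 = 0.009272 mol, converting that many moles of HN3 to N3-.
Remaining n(HN3) = 0.001845 mol; n(N3-) = 0.009272 mol.
By Henderson-Hasselbalch, pH = pKa + log([A^-]/[HA]) = 4.72 + log(0.009272/0.001845) = 4.72 + (+0.70) = 5.42.

5.42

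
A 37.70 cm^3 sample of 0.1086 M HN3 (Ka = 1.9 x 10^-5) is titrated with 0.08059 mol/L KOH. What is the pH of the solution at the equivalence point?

n(HN3) = 0.1086 x 0.03770 = 0.004094 mol; V(KOH) at equivalence = 0.004094/0.08059 = 0.05080 L.
At equivalence all the acid is converted to N3-; total volume = 0.03770 + 0.05080 = 0.08850 L, so [N3-] = 0.004094/0.08850 = 0.04626 M.
Kb = Kw/Ka = 1.0e-14 / 1.9 x 10^-5 = 5.26e-10.
[OH^-] = sqrt(Kb x [N3-]) = sqrt(5.26e-10 x 0.04626) = 4.93e-6 M.
pOH = 5.31, so pH = 14.00 - 5.31 = 8.69.

8.69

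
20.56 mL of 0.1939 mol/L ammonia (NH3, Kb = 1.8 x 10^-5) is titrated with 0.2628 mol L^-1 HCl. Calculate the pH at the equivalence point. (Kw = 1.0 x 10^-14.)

n(NH3) = 0.1939 x 0.02056 = 0.003987 mol; V(HCl) at equivalence = 0.003987/0.2628 = 0.01517 L.
At equivalence the base is fully converted to NH4+; total volume = 0.03573 L, so [NH4+] = 0.003987/0.03573 = 0.1116 M.
Ka(NH4+) = Kw/Kb = 1.0e-14 / 1.8 x 10^-5 = 5.56e-10.
[H^+] = sqrt(Ka x [NH4+]) = sqrt(5.56e-10 x 0.1116) = 7.87e-6 M.
pH = -log(7.87e-6) = 5.10.

5.10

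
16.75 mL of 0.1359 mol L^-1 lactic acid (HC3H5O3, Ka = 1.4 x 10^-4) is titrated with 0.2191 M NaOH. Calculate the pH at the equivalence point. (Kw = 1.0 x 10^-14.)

8.39

n(HC3H5O3) = 0.1359 x 0.01675 = 0.002276 mol; V(NaOH) at equivalence = 0.002276/0.2191 = 0.01039 L.
At equivalence all the acid is converted to C3H5O3-; total volume = 0.01675 + 0.01039 = 0.02714 L, so [C3H5O3-] = 0.002276/0.02714 = 0.08388 M.
Kb = Kw/Ka = 1.0e-14 / 1.4 x 10^-4 = 7.14e-11.
[OH^-] = sqrt(Kb x [C3H5O3-]) = sqrt(7.14e-11 x 0.08388) = 2.45e-6 M.
pOH = 5.61, so pH = 14.00 - 5.61 = 8.39.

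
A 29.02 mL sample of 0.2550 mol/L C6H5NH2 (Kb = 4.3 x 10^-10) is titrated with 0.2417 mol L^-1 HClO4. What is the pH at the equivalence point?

2.77

n(C6H5NH2) = 0.2550 x 0.02902 = 0.007400 mol; V(HClO4) at equivalence = 0.007400/0.2417 = 0.03062 L.
At equivalence the base is fully converted to C6H5NH3+; total volume = 0.05964 L, so [C6H5NH3+] = 0.007400/0.05964 = 0.1241 M.
Ka(C6H5NH3+) = Kw/Kb = 1.0e-14 / 4.3 x 10^-10 = 2.33e-5.
[H^+] = sqrt(Ka x [C6H5NH3+]) = sqrt(2.33e-5 x 0.1241) = 0.00170 M.
pH = -log(0.00170) = 2.77.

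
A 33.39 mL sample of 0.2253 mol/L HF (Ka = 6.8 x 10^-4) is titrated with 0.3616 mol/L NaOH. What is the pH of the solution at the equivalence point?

n(HF) = 0.2253 x 0.03339 = 0.007523 mol; V(NaOH) at equivalence = 0.007523/0.3616 = 0.02080 L.
At equivalence all the acid is converted to F-; total volume = 0.03339 + 0.02080 = 0.05419 L, so [F-] = 0.007523/0.05419 = 0.1388 M.
Kb = Kw/Ka = 1.0e-14 / 6.8 x 10^-4 = 1.47e-11.
[OH^-] = sqrt(Kb x [F-]) = sqrt(1.47e-11 x 0.1388) = 1.43e-6 M.
pOH = 5.85, so pH = 14.00 - 5.85 = 8.15.

8.15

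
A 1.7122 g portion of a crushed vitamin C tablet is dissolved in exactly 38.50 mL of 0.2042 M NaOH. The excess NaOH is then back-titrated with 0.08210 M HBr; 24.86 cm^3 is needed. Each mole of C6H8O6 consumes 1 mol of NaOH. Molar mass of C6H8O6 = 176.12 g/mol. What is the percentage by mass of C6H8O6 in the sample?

Total n(NaOH) added = 0.2042 x 0.03850 = 0.007862 mol.
n(HBr) used = 0.08210 x 0.02486 = 0.002041 mol, which equals the excess n(NaOH).
So n(NaOH) consumed by the sample = 0.007862 - 0.002041 = 0.005821 mol.
n(C6H8O6) = 0.005821 / 1 = 0.005821 mol.
mass C6H8O6 = 0.005821 x 176.12 = 1.025 g, so %C6H8O6 = 1.025/1.7122 x 100 = 59.9%.

59.9%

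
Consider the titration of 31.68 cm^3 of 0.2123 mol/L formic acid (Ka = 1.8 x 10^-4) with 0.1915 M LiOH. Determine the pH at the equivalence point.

8.37

n(HCOOH) = 0.2123 x 0.03168 = 0.006726 mol; V(LiOH) at equivalence = 0.006726/0.1915 = 0.03512 L.
At equivalence all the acid is converted to HCOO-; total volume = 0.03168 + 0.03512 = 0.06680 L, so [HCOO-] = 0.006726/0.06680 = 0.1007 M.
Kb = Kw/Ka = 1.0e-14 / 1.8 x 10^-4 = 5.56e-11.
[OH^-] = sqrt(Kb x [HCOO-]) = sqrt(5.56e-11 x 0.1007) = 2.37e-6 M.
pOH = 5.63, so pH = 14.00 - 5.63 = 8.37.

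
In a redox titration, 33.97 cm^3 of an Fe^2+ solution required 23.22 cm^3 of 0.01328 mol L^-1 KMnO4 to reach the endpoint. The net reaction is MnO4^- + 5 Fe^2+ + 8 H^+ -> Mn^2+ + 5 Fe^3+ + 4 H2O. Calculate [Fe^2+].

n(KMnO4) = 0.01328 x 0.02322 = 0.0003084 mol.
From the balanced equation, 1 mol KMnO4 reacts with 5 mol Fe^2+, so n(Fe^2+) = 0.0003084 x 5/1 = 0.001542 mol.
[Fe^2+] = 0.001542 / 0.03397 L = 0.0454 M.

0.0454 M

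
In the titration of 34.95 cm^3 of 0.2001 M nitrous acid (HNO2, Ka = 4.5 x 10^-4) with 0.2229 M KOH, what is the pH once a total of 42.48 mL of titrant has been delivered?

n(acid) = 0.2001 x 0.03495 = 0.006993 mol; n(KOH) added = 0.2229 x 0.04248 = 0.009469 mol.
Base is in excess by 0.009469 - 0.006993 = 0.002475 mol in a total volume of 0.07743 L.
[OH^-] = 0.002475/0.07743 = 0.03197 M, so pOH = 1.50 and pH = 14.00 - 1.50 = 12.50.

12.50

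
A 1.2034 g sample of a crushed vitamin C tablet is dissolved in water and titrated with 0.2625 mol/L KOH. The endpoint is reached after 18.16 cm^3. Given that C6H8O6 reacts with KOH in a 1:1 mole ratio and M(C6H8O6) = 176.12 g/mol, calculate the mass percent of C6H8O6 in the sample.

n(KOH) = 0.2625 x 0.01816 = 0.004767 mol.
n(C6H8O6) = 0.004767 / 1 = 0.004767 mol.
mass of C6H8O6 = 0.004767 x 176.12 = 0.8396 g.
% purity = 0.8396 / 1.2034 x 100 = 69.8%.

69.8%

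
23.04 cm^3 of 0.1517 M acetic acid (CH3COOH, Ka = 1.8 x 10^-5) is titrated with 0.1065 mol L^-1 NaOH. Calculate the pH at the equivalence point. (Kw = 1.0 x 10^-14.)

n(CH3COOH) = 0.1517 x 0.02304 = 0.003495 mol; V(NaOH) at equivalence = 0.003495/0.1065 = 0.03282 L.
At equivalence all the acid is converted to CH3COO-; total volume = 0.02304 + 0.03282 = 0.05586 L, so [CH3COO-] = 0.003495/0.05586 = 0.06257 M.
Kb = Kw/Ka = 1.0e-14 / 1.8 x 10^-5 = 5.56e-10.
[OH^-] = sqrt(Kb x [CH3COO-]) = sqrt(5.56e-10 x 0.06257) = 5.90e-6 M.
pOH = 5.23, so pH = 14.00 - 5.23 = 8.77.

8.77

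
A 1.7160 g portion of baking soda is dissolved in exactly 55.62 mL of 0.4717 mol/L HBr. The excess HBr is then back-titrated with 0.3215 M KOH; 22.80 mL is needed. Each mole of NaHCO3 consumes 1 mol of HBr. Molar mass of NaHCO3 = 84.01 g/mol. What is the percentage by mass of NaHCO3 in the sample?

Total n(HBr) added = 0.4717 x 0.05562 = 0.02624 mol.
n(KOH) used = 0.3215 x 0.02280 = 0.007330 mol, which equals the excess n(HBr).
So n(HBr) consumed by the sample = 0.02624 - 0.007330 = 0.01891 mol.
n(NaHCO3) = 0.01891 / 1 = 0.01891 mol.
mass NaHCO3 = 0.01891 x 84.01 = 1.588 g, so %NaHCO3 = 1.588/1.7160 x 100 = 92.6%.

92.6%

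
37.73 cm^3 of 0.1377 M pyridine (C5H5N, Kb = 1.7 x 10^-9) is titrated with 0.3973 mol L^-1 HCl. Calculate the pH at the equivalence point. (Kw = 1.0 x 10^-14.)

3.11

n(C5H5N) = 0.1377 x 0.03773 = 0.005195 mol; V(HCl) at equivalence = 0.005195/0.3973 = 0.01308 L.
At equivalence the base is fully converted to C5H5NH+; total volume = 0.05081 L, so [C5H5NH+] = 0.005195/0.05081 = 0.1023 M.
Ka(C5H5NH+) = Kw/Kb = 1.0e-14 / 1.7 x 10^-9 = 5.88e-6.
[H^+] = sqrt(Ka x [C5H5NH+]) = sqrt(5.88e-6 x 0.1023) = 0.000776 M.
pH = -log(0.000776) = 3.11.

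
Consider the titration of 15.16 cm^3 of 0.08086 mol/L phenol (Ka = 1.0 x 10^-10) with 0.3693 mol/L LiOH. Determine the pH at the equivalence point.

11.41

n(C6H5OH) = 0.08086 x 0.01516 = 0.001226 mol; V(LiOH) at equivalence = 0.001226/0.3693 = 0.003319 L.
At equivalence all the acid is converted to C6H5O-; total volume = 0.01516 + 0.003319 = 0.01848 L, so [C6H5O-] = 0.001226/0.01848 = 0.06634 M.
Kb = Kw/Ka = 1.0e-14 / 1.0 x 10^-10 = 0.000100.
[OH^-] = sqrt(Kb x [C6H5O-]) = sqrt(0.000100 x 0.06634) = 0.00258 M.
pOH = 2.59, so pH = 14.00 - 2.59 = 11.41.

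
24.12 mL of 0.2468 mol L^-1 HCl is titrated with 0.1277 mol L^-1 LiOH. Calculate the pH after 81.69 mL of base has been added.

n(acid) = 0.2468 x 0.02412 = 0.005953 mol; n(LiOH) added = 0.1277 x 0.08169 = 0.01043 mol.
Base is in excess by 0.01043 - 0.005953 = 0.004479 mol in a total volume of 0.1058 L.
[OH^-] = 0.004479/0.1058 = 0.04233 M, so pOH = 1.37 and pH = 14.00 - 1.37 = 12.63.

12.63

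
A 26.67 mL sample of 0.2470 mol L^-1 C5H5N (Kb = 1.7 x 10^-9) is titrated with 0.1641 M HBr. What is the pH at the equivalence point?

3.12

n(C5H5N) = 0.2470 x 0.02667 = 0.006587 mol; V(HBr) at equivalence = 0.006587/0.1641 = 0.04014 L.
At equivalence the base is fully converted to C5H5NH+; total volume = 0.06681 L, so [C5H5NH+] = 0.006587/0.06681 = 0.09860 M.
Ka(C5H5NH+) = Kw/Kb = 1.0e-14 / 1.7 x 10^-9 = 5.88e-6.
[H^+] = sqrt(Ka x [C5H5NH+]) = sqrt(5.88e-6 x 0.09860) = 0.000762 M.
pH = -log(0.000762) = 3.12.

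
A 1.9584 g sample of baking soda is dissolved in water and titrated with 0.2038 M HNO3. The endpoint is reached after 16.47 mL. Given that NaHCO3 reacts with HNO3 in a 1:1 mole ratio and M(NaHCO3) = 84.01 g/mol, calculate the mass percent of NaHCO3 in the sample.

14.4%

n(HNO3) = 0.2038 x 0.01647 = 0.003357 mol.
n(NaHCO3) = 0.003357 / 1 = 0.003357 mol.
mass of NaHCO3 = 0.003357 x 84.01 = 0.2820 g.
% purity = 0.2820 / 1.9584 x 100 = 14.4%.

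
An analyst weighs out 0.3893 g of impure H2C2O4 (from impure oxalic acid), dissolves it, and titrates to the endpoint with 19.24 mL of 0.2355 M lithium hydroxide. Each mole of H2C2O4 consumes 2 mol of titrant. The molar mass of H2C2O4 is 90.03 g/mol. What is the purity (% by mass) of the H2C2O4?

n(LiOH) = 0.2355 x 0.01924 = 0.004531 mol.
n(H2C2O4) = 0.004531 / 2 = 0.002266 mol.
mass of H2C2O4 = 0.002266 x 90.03 = 0.2040 g.
% purity = 0.2040 / 0.3893 x 100 = 52.4%.

52.4%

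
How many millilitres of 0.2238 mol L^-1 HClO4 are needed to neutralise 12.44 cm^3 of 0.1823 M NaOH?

n(NaOH) = 0.1823 mol/L x 0.01244 L = 0.002268 mol.
At equivalence n(HClO4) = n(NaOH) = 0.002268 mol.
V(HClO4) = 0.002268 / 0.2238 = 0.01013 L = 10.1 mL.

10.1 mL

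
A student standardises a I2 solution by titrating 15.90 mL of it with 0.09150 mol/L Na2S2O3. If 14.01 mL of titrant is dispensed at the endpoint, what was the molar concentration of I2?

0.0403 M

n(Na2S2O3) = 0.09150 x 0.01401 = 0.001282 mol.
From the balanced equation, 2 mol Na2S2O3 reacts with 1 mol I2, so n(I2) = 0.001282 x 1/2 = 0.0006410 mol.
[I2] = 0.0006410 / 0.01590 L = 0.0403 M.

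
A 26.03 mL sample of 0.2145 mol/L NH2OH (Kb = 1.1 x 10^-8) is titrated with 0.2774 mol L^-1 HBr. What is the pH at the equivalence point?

n(NH2OH) = 0.2145 x 0.02603 = 0.005583 mol; V(HBr) at equivalence = 0.005583/0.2774 = 0.02013 L.
At equivalence the base is fully converted to NH3OH+; total volume = 0.04616 L, so [NH3OH+] = 0.005583/0.04616 = 0.1210 M.
Ka(NH3OH+) = Kw/Kb = 1.0e-14 / 1.1 x 10^-8 = 9.09e-7.
[H^+] = sqrt(Ka x [NH3OH+]) = sqrt(9.09e-7 x 0.1210) = 0.000332 M.
pH = -log(0.000332) = 3.48.

3.48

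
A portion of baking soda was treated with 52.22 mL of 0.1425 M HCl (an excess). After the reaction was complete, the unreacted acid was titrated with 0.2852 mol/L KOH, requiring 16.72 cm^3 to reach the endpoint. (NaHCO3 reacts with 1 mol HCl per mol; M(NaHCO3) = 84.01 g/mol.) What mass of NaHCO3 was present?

Total n(HCl) added = 0.1425 x 0.05222 = 0.007441 mol.
n(KOH) used = 0.2852 x 0.01672 = 0.004769 mol, which equals the excess n(HCl).
So n(HCl) consumed by the sample = 0.007441 - 0.004769 = 0.002673 mol.
n(NaHCO3) = 0.002673 / 1 = 0.002673 mol.
mass = 0.002673 mol x 84.01 g/mol = 0.225 g.

0.225 g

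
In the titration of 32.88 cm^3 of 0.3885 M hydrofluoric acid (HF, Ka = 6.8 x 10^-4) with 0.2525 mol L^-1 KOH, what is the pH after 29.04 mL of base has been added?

Initial n(HF) = 0.3885 x 0.03288 = 0.01277 mol.
n(KOH) added = 0.2525 x 0.02904 = 0.007333 mol, converting that many moles of HF to F-.
Remaining n(HF) = 0.005441 mol; n(F-) = 0.007333 mol.
By Henderson-Hasselbalch, pH = pKa + log([A^-]/[HA]) = 3.17 + log(0.007333/0.005441) = 3.17 + (+0.13) = 3.30.

3.30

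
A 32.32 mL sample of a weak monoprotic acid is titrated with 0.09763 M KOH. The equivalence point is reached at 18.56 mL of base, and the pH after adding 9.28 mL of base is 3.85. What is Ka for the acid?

9.28 mL is half of the equivalence volume, so this is the half-equivalence point where [HA] = [A^-].
At half-equivalence pH = pKa, so pKa = 3.85.
Ka = 10^(-3.85) = 1.4 x 10^-4.

1.4 x 10^-4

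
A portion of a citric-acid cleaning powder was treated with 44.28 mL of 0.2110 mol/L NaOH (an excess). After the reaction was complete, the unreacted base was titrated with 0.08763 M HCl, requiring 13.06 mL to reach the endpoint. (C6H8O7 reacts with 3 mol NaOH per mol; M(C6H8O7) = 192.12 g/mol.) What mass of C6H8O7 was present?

0.525 g

Total n(NaOH) added = 0.2110 x 0.04428 = 0.009343 mol.
n(HCl) used = 0.08763 x 0.01306 = 0.001144 mol, which equals the excess n(NaOH).
So n(NaOH) consumed by the sample = 0.009343 - 0.001144 = 0.008199 mol.
n(C6H8O7) = 0.008199 / 3 = 0.002733 mol.
mass = 0.002733 mol x 192.12 g/mol = 0.525 g.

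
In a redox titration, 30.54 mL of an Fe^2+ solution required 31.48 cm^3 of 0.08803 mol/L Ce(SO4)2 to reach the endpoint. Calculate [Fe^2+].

n(Ce(SO4)2) = 0.08803 x 0.03148 = 0.002771 mol.
From the balanced equation, 1 mol Ce(SO4)2 reacts with 1 mol Fe^2+, so n(Fe^2+) = 0.002771 x 1/1 = 0.002771 mol.
[Fe^2+] = 0.002771 / 0.03054 L = 0.0907 M.

0.0907 M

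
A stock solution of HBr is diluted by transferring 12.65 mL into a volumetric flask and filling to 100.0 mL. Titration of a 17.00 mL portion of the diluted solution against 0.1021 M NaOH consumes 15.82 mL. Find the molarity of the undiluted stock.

0.751 M

n(NaOH) = 0.1021 x 0.01582 = 0.001615 mol.
n(HBr) in the aliquot = 0.001615 mol.
[diluted HBr] = 0.001615 / 0.01700 = 0.09501 M.
Dilution factor = 100.0/12.65 = 7.905, so [stock] = 0.09501 x 7.905 = 0.751 M.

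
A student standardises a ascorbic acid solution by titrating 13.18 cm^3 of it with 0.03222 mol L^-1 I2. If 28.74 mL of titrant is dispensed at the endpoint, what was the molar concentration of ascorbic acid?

0.0703 M

n(I2) = 0.03222 x 0.02874 = 0.0009260 mol.
From the balanced equation, 1 mol I2 reacts with 1 mol ascorbic acid, so n(ascorbic acid) = 0.0009260 x 1/1 = 0.0009260 mol.
[ascorbic acid] = 0.0009260 / 0.01318 L = 0.0703 M.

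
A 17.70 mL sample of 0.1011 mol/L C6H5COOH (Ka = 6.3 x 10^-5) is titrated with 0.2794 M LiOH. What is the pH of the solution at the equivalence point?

n(C6H5COOH) = 0.1011 x 0.01770 = 0.001789 mol; V(LiOH) at equivalence = 0.001789/0.2794 = 0.006405 L.
At equivalence all the acid is converted to C6H5COO-; total volume = 0.01770 + 0.006405 = 0.02410 L, so [C6H5COO-] = 0.001789/0.02410 = 0.07424 M.
Kb = Kw/Ka = 1.0e-14 / 6.3 x 10^-5 = 1.59e-10.
[OH^-] = sqrt(Kb x [C6H5COO-]) = sqrt(1.59e-10 x 0.07424) = 3.43e-6 M.
pOH = 5.46, so pH = 14.00 - 5.46 = 8.54.

8.54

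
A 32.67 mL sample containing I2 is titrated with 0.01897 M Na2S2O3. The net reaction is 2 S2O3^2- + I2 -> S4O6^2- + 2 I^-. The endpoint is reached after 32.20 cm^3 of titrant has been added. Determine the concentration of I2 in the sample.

n(Na2S2O3) = 0.01897 x 0.03220 = 0.0006108 mol.
From the balanced equation, 2 mol Na2S2O3 reacts with 1 mol I2, so n(I2) = 0.0006108 x 1/2 = 0.0003054 mol.
[I2] = 0.0003054 / 0.03267 L = 0.00935 M.

0.00935 M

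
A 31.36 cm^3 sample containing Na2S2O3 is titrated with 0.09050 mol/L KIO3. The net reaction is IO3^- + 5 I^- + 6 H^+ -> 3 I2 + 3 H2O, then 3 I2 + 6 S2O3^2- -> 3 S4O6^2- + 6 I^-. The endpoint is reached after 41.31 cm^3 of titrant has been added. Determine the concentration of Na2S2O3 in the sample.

0.715 M

n(KIO3) = 0.09050 x 0.04131 = 0.003739 mol.
From the balanced equation, 1 mol KIO3 reacts with 6 mol Na2S2O3, so n(Na2S2O3) = 0.003739 x 6/1 = 0.02243 mol.
[Na2S2O3] = 0.02243 / 0.03136 L = 0.715 M.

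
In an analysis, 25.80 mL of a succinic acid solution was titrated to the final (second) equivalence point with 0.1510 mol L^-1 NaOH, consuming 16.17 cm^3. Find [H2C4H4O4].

0.0473 M

n(NaOH) = 0.1510 x 0.01617 = 0.002442 mol.
At the final (second) equivalence point, 2 mol OH^- react per mol H2C4H4O4, so n(H2C4H4O4) = 0.002442 / 2 = 0.001221 mol.
[H2C4H4O4] = 0.001221 / 0.02580 L = 0.0473 M.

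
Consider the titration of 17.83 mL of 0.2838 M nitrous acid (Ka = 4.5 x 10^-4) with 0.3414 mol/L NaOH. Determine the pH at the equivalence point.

8.27

n(HNO2) = 0.2838 x 0.01783 = 0.005060 mol; V(NaOH) at equivalence = 0.005060/0.3414 = 0.01482 L.
At equivalence all the acid is converted to NO2-; total volume = 0.01783 + 0.01482 = 0.03265 L, so [NO2-] = 0.005060/0.03265 = 0.1550 M.
Kb = Kw/Ka = 1.0e-14 / 4.5 x 10^-4 = 2.22e-11.
[OH^-] = sqrt(Kb x [NO2-]) = sqrt(2.22e-11 x 0.1550) = 1.86e-6 M.
pOH = 5.73, so pH = 14.00 - 5.73 = 8.27.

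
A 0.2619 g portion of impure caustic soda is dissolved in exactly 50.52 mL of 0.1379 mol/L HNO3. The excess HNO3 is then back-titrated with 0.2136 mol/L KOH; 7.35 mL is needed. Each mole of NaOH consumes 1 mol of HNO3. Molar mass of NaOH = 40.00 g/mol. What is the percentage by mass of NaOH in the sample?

Total n(HNO3) added = 0.1379 x 0.05052 = 0.006967 mol.
n(KOH) used = 0.2136 x 0.007350 = 0.001570 mol, which equals the excess n(HNO3).
So n(HNO3) consumed by the sample = 0.006967 - 0.001570 = 0.005397 mol.
n(NaOH) = 0.005397 / 1 = 0.005397 mol.
mass NaOH = 0.005397 x 40.00 = 0.2159 g, so %NaOH = 0.2159/0.2619 x 100 = 82.4%.

82.4%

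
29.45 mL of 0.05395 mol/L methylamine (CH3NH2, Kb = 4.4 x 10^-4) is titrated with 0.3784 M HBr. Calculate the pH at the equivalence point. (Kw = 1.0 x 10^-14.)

n(CH3NH2) = 0.05395 x 0.02945 = 0.001589 mol; V(HBr) at equivalence = 0.001589/0.3784 = 0.004199 L.
At equivalence the base is fully converted to CH3NH3+; total volume = 0.03365 L, so [CH3NH3+] = 0.001589/0.03365 = 0.04722 M.
Ka(CH3NH3+) = Kw/Kb = 1.0e-14 / 4.4 x 10^-4 = 2.27e-11.
[H^+] = sqrt(Ka x [CH3NH3+]) = sqrt(2.27e-11 x 0.04722) = 1.04e-6 M.
pH = -log(1.04e-6) = 5.98.

5.98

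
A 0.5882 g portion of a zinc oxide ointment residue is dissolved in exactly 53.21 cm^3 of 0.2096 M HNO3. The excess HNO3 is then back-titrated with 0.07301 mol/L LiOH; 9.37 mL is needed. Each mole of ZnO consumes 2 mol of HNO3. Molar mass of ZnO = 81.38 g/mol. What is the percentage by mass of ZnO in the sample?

72.4%

Total n(HNO3) added = 0.2096 x 0.05321 = 0.01115 mol.
n(LiOH) used = 0.07301 x 0.009370 = 0.0006841 mol, which equals the excess n(HNO3).
So n(HNO3) consumed by the sample = 0.01115 - 0.0006841 = 0.01047 mol.
n(ZnO) = 0.01047 / 2 = 0.005234 mol.
mass ZnO = 0.005234 x 81.38 = 0.4260 g, so %ZnO = 0.4260/0.5882 x 100 = 72.4%.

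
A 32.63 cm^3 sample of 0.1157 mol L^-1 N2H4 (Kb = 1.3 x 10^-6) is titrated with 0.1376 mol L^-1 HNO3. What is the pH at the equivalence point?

n(N2H4) = 0.1157 x 0.03263 = 0.003775 mol; V(HNO3) at equivalence = 0.003775/0.1376 = 0.02744 L.
At equivalence the base is fully converted to N2H5+; total volume = 0.06007 L, so [N2H5+] = 0.003775/0.06007 = 0.06285 M.
Ka(N2H5+) = Kw/Kb = 1.0e-14 / 1.3 x 10^-6 = 7.69e-9.
[H^+] = sqrt(Ka x [N2H5+]) = sqrt(7.69e-9 x 0.06285) = 2.20e-5 M.
pH = -log(2.20e-5) = 4.66.

4.66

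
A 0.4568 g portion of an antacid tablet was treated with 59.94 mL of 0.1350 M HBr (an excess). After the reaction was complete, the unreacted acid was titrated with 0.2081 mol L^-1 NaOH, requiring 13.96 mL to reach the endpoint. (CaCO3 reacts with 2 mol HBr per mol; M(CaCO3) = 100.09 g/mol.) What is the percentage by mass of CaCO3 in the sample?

Total n(HBr) added = 0.1350 x 0.05994 = 0.008092 mol.
n(NaOH) used = 0.2081 x 0.01396 = 0.002905 mol, which equals the excess n(HBr).
So n(HBr) consumed by the sample = 0.008092 - 0.002905 = 0.005187 mol.
n(CaCO3) = 0.005187 / 2 = 0.002593 mol.
mass CaCO3 = 0.002593 x 100.09 = 0.2596 g, so %CaCO3 = 0.2596/0.4568 x 100 = 56.8%.

56.8%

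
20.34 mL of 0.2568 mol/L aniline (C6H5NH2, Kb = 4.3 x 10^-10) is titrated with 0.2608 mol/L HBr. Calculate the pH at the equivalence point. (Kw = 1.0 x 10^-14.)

n(C6H5NH2) = 0.2568 x 0.02034 = 0.005223 mol; V(HBr) at equivalence = 0.005223/0.2608 = 0.02003 L.
At equivalence the base is fully converted to C6H5NH3+; total volume = 0.04037 L, so [C6H5NH3+] = 0.005223/0.04037 = 0.1294 M.
Ka(C6H5NH3+) = Kw/Kb = 1.0e-14 / 4.3 x 10^-10 = 2.33e-5.
[H^+] = sqrt(Ka x [C6H5NH3+]) = sqrt(2.33e-5 x 0.1294) = 0.00173 M.
pH = -log(0.00173) = 2.76.

2.76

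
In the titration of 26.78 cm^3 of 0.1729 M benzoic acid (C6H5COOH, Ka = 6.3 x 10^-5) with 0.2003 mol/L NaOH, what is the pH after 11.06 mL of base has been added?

4.16

Initial n(C6H5COOH) = 0.1729 x 0.02678 = 0.004630 mol.
n(NaOH) added = 0.2003 x 0.01106 = 0.002215 mol, converting that many moles of C6H5COOH to C6H5COO-.
Remaining n(C6H5COOH) = 0.002415 mol; n(C6H5COO-) = 0.002215 mol.
By Henderson-Hasselbalch, pH = pKa + log([A^-]/[HA]) = 4.20 + log(0.002215/0.002415) = 4.20 + (-0.04) = 4.16.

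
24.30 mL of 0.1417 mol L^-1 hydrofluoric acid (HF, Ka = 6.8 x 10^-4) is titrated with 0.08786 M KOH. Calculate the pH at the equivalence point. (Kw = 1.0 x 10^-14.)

n(HF) = 0.1417 x 0.02430 = 0.003443 mol; V(KOH) at equivalence = 0.003443/0.08786 = 0.03919 L.
At equivalence all the acid is converted to F-; total volume = 0.02430 + 0.03919 = 0.06349 L, so [F-] = 0.003443/0.06349 = 0.05423 M.
Kb = Kw/Ka = 1.0e-14 / 6.8 x 10^-4 = 1.47e-11.
[OH^-] = sqrt(Kb x [F-]) = sqrt(1.47e-11 x 0.05423) = 8.93e-7 M.
pOH = 6.05, so pH = 14.00 - 6.05 = 7.95.

7.95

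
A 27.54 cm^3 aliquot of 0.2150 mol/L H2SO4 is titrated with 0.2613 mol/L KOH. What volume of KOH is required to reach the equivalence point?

n(H2SO4) = 0.2150 mol/L x 0.02754 L = 0.005921 mol.
The neutralisation is 1 H2SO4 : 2 KOH, so n(KOH) = 0.005921 x 2/1 = 0.01184 mol.
V(KOH) = 0.01184 / 0.2613 = 0.04532 L = 45.3 mL.

45.3 mL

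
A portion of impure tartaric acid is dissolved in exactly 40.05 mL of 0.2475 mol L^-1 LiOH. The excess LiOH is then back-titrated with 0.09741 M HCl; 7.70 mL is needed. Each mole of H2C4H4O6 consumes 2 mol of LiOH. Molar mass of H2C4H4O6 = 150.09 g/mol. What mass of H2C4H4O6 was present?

Total n(LiOH) added = 0.2475 x 0.04005 = 0.009912 mol.
n(HCl) used = 0.09741 x 0.007700 = 0.0007501 mol, which equals the excess n(LiOH).
So n(LiOH) consumed by the sample = 0.009912 - 0.0007501 = 0.009162 mol.
n(H2C4H4O6) = 0.009162 / 2 = 0.004581 mol.
mass = 0.004581 mol x 150.09 g/mol = 0.688 g.

0.688 g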